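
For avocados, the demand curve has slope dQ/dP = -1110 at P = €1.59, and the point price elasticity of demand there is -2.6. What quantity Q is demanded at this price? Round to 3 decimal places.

678.808

Ed = (dQ/dP)·(P/Q) ⇒ Q = (dQ/dP)·P/Ed = (-1110)·1.59/(-2.6) = 678.80769…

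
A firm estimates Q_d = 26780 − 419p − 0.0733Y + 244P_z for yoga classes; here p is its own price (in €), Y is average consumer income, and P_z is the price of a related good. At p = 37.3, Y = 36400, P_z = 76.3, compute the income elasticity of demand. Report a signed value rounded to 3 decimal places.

At the given values, Q_d = 26780 − 419(37.3) − 0.0733(36400) + 244(76.3) = 27100.38.
∂Q_d/∂Y = -0.0733.
E = (-0.0733) × (36400/27100.38) = -0.09845…

-0.098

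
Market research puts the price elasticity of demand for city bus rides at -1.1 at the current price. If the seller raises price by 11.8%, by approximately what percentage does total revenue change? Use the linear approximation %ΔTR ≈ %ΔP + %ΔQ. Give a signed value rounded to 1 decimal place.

%ΔQ ≈ Ed × %ΔP = (-1.1) × (+11.8%) = -12.9800%
%ΔTR ≈ %ΔP + %ΔQ = (+11.8%) + (-12.9800%) = -1.1800%

-1.2%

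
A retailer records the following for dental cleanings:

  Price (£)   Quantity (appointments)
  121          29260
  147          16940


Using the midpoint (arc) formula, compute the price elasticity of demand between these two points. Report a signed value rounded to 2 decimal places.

%ΔQ = (16940 − 29260) / [(29260 + 16940)/2] = -12320/23100 = -0.533333…
%ΔP = (147 − 121) / [(121 + 147)/2] = 26/134 = 0.194029…
Arc Ed = %ΔQ / %ΔP = (-12320/23100) / (26/134) = -2.7487…

-2.75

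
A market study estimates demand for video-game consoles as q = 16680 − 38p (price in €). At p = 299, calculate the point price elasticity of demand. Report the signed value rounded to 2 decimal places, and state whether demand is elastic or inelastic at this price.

-2.14; elastic

dq/dp = −38. At p = 299, q = 16680 − 38(299) = 5318.
Ed = (dq/dp)·(p/q) = −38 × (299/5318) = -2.1365…
|Ed| = 2.14 > 1, so demand is elastic.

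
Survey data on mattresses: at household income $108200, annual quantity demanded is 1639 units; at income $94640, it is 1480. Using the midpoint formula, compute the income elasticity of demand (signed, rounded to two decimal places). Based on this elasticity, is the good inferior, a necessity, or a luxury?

0.76; necessity

%ΔQ = (1480 − 1639)/[( 1639 + 1480)/2] = -159/1559.5 = -0.101955…
%ΔIncome = (94640 − 108200)/[( 108200 + 94640)/2] = -13560/101420 = -0.133701…
E_income = (-159/1559.5) / (-13560/101420) = 0.7625…
0 < E_income < 1 ⇒ normal good, necessity.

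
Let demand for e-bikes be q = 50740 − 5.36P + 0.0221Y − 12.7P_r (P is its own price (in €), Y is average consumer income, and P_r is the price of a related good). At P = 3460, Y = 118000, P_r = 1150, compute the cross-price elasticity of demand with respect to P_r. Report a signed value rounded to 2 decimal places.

At the given values, q = 50740 − 5.36(3460) + 0.0221(118000) − 12.7(1150) = 20197.2.
∂q/∂P_r = -12.7.
E = (-12.7) × (1150/20197.2) = -0.7231…

-0.72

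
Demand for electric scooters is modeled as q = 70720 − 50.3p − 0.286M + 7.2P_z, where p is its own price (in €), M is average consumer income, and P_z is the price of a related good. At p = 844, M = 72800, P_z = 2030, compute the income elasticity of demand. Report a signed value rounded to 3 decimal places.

At the given values, q = 70720 − 50.3(844) − 0.286(72800) + 7.2(2030) = 22062.
∂q/∂M = -0.286.
E = (-0.286) × (72800/22062) = -0.94374…

-0.944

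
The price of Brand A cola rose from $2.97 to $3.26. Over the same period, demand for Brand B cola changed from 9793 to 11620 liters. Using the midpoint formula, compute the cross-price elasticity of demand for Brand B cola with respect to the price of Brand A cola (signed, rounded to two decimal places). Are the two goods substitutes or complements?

%ΔQ_{Brand B cola} = (11620 − 9793)/avg = 1827/10706.5 = 0.170644…
%ΔP_{Brand A cola} = (3.26 − 2.97)/avg = 0.29/3.115 = 0.093097…
E_cross = (1827/10706.5) / (0.29/3.115) = 1.8329…
E_cross > 0 ⇒ the goods are substitutes.

1.83; substitutes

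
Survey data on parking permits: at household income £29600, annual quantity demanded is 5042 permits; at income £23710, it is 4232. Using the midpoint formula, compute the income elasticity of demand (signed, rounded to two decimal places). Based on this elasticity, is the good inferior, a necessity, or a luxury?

0.79; necessity

%ΔQ = (4232 − 5042)/[( 5042 + 4232)/2] = -810/4637 = -0.174681…
%ΔIncome = (23710 − 29600)/[( 29600 + 23710)/2] = -5890/26655 = -0.220971…
E_income = (-810/4637) / (-5890/26655) = 0.7905…
0 < E_income < 1 ⇒ normal good, necessity.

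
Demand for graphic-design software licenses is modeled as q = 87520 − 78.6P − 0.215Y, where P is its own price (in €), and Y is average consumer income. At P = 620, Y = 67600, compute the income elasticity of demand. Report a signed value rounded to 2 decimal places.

-0.60

At the given values, q = 87520 − 78.6(620) − 0.215(67600) = 24254.
∂q/∂Y = -0.215.
E = (-0.215) × (67600/24254) = -0.5992…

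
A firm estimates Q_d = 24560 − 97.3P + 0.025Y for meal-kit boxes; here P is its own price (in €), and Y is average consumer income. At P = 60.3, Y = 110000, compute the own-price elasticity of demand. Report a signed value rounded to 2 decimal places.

-0.27

At the given values, Q_d = 24560 − 97.3(60.3) + 0.025(110000) = 21442.81.
∂Q_d/∂P = −97.3.
E = (-97.3) × (60.3/21442.81) = -0.2736…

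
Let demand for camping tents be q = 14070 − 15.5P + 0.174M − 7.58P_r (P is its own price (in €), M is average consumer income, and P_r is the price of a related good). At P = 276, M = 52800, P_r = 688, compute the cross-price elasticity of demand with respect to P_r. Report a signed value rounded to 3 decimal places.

At the given values, q = 14070 − 15.5(276) + 0.174(52800) − 7.58(688) = 13764.16.
∂q/∂P_r = -7.58.
E = (-7.58) × (688/13764.16) = -0.37888…

-0.379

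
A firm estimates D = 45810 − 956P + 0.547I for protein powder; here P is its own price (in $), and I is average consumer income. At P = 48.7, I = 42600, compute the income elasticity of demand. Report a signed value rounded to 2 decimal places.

At the given values, D = 45810 − 956(48.7) + 0.547(42600) = 22555.
∂D/∂I = 0.547.
E = (0.547) × (42600/22555) = 1.0331…

1.03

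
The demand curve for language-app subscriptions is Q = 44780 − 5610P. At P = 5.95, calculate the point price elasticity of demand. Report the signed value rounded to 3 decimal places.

dQ/dP = −5610. At P = 5.95, Q = 44780 − 5610(5.95) = 11400.5.
Ed = (dQ/dP)·(P/Q) = −5610 × (5.95/11400.5) = -2.92789…

-2.928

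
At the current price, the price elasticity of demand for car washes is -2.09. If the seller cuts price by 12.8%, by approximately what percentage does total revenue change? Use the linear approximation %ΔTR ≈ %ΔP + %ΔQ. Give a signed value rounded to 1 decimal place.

%ΔQ ≈ Ed × %ΔP = (-2.09) × (-12.8%) = +26.7520%
%ΔTR ≈ %ΔP + %ΔQ = (-12.8%) + (+26.7520%) = +13.9520%

+14.0%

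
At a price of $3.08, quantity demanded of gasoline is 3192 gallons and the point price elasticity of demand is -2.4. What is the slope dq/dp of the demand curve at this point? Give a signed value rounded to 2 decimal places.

-2487.27

Ed = (dq/dp)·(p/q) ⇒ dq/dp = Ed·q/p = (-2.4)·3192/3.08 = -2487.2727…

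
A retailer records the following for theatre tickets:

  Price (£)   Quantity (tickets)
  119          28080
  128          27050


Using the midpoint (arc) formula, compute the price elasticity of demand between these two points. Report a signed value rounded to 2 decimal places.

%ΔQ = (27050 − 28080) / [(28080 + 27050)/2] = -1030/27565 = -0.037366…
%ΔP = (128 − 119) / [(119 + 128)/2] = 9/123.5 = 0.072874…
Arc Ed = %ΔQ / %ΔP = (-1030/27565) / (9/123.5) = -0.5127…

-0.51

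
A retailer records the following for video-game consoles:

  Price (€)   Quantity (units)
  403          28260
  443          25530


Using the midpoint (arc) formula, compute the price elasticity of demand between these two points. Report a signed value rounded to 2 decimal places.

%ΔQ = (25530 − 28260) / [(28260 + 25530)/2] = -2730/26895 = -0.101505…
%ΔP = (443 − 403) / [(403 + 443)/2] = 40/423 = 0.094562…
Arc Ed = %ΔQ / %ΔP = (-2730/26895) / (40/423) = -1.0734…

-1.07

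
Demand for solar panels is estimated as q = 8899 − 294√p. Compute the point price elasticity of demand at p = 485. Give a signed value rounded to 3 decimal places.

-1.335

dq/dp = −294/(2√p) = -6.67493. At p = 485, q = 2424.32.
Ed = (dq/dp)·(p/q) = (-6.67493) × (485/2424.32) = -1.33535…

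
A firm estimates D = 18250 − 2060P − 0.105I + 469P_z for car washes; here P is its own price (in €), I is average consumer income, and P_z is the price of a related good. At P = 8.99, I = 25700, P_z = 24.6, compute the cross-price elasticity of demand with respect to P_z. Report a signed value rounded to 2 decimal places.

1.35

At the given values, D = 18250 − 2060(8.99) − 0.105(25700) + 469(24.6) = 8569.5.
∂D/∂P_z = 469.
E = (469) × (24.6/8569.5) = 1.3463…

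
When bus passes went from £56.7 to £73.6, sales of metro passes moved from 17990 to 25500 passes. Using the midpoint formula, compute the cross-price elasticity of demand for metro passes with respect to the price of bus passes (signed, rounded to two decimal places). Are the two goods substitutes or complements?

%ΔQ_{metro passes} = (25500 − 17990)/avg = 7510/21745 = 0.345366…
%ΔP_{bus passes} = (73.6 − 56.7)/avg = 16.9/65.15 = 0.259401…
E_cross = (7510/21745) / (16.9/65.15) = 1.3313…
E_cross > 0 ⇒ the goods are substitutes.

1.33; substitutes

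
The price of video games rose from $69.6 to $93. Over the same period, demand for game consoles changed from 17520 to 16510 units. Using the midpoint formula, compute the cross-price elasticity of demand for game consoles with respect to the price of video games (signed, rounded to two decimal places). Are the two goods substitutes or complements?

%ΔQ_{game consoles} = (16510 − 17520)/avg = -1010/17015 = -0.059359…
%ΔP_{video games} = (93 − 69.6)/avg = 23.4/81.3 = 0.287822…
E_cross = (-1010/17015) / (23.4/81.3) = -0.2062…
E_cross < 0 ⇒ the goods are complements.

-0.21; complements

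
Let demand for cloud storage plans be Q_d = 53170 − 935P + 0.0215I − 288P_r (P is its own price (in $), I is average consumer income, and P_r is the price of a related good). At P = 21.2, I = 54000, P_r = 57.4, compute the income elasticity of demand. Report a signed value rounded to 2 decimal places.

0.06

At the given values, Q_d = 53170 − 935(21.2) + 0.0215(54000) − 288(57.4) = 17977.8.
∂Q_d/∂I = 0.0215.
E = (0.0215) × (54000/17977.8) = 0.0645…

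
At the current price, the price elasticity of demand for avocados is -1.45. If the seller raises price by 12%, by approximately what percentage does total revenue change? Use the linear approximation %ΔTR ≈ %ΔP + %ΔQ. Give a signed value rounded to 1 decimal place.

%ΔQ ≈ Ed × %ΔP = (-1.45) × (+12%) = -17.4000%
%ΔTR ≈ %ΔP + %ΔQ = (+12%) + (-17.4000%) = -5.4000%

-5.4%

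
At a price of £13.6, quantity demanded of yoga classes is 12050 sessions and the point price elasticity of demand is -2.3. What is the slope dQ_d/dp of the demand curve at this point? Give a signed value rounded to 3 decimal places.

Ed = (dQ_d/dp)·(p/Q_d) ⇒ dQ_d/dp = Ed·Q_d/p = (-2.3)·12050/13.6 = -2037.86764…

-2037.868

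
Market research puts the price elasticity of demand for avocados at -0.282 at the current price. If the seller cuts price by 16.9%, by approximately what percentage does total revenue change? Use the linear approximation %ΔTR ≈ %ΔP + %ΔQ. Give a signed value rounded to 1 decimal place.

-12.1%

%ΔQ ≈ Ed × %ΔP = (-0.282) × (-16.9%) = +4.7658%
%ΔTR ≈ %ΔP + %ΔQ = (-16.9%) + (+4.7658%) = -12.1342%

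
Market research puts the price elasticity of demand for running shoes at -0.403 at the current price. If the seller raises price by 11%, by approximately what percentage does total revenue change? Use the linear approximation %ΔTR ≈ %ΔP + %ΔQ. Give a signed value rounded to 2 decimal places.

+6.57%

%ΔQ ≈ Ed × %ΔP = (-0.403) × (+11%) = -4.4330%
%ΔTR ≈ %ΔP + %ΔQ = (+11%) + (-4.4330%) = +6.5670%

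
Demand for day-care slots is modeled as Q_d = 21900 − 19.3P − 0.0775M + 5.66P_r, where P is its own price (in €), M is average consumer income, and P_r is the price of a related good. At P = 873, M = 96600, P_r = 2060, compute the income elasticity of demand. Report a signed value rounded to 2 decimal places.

At the given values, Q_d = 21900 − 19.3(873) − 0.0775(96600) + 5.66(2060) = 9224.2.
∂Q_d/∂M = -0.0775.
E = (-0.0775) × (96600/9224.2) = -0.8116…

-0.81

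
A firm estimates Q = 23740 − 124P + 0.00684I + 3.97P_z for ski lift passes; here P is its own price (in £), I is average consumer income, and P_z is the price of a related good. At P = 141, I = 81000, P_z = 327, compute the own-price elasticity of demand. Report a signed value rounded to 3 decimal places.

-2.156

At the given values, Q = 23740 − 124(141) + 0.00684(81000) + 3.97(327) = 8108.23.
∂Q/∂P = −124.
E = (-124) × (141/8108.23) = -2.15632…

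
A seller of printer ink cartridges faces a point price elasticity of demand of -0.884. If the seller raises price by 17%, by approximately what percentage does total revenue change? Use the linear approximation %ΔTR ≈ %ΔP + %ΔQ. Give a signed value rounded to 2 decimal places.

%ΔQ ≈ Ed × %ΔP = (-0.884) × (+17%) = -15.0280%
%ΔTR ≈ %ΔP + %ΔQ = (+17%) + (-15.0280%) = +1.9720%

+1.97%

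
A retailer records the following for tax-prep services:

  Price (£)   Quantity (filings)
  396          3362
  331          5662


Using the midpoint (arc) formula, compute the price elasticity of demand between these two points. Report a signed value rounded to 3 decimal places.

%ΔQ = (5662 − 3362) / [(3362 + 5662)/2] = 2300/4512 = 0.509751…
%ΔP = (331 − 396) / [(396 + 331)/2] = -65/363.5 = -0.178817…
Arc Ed = %ΔQ / %ΔP = (2300/4512) / (-65/363.5) = -2.85068…

-2.851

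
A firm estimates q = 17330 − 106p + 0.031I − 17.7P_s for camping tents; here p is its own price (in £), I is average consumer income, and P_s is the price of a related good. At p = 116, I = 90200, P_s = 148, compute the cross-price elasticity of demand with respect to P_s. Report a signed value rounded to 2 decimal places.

-0.50

At the given values, q = 17330 − 106(116) + 0.031(90200) − 17.7(148) = 5210.6.
∂q/∂P_s = -17.7.
E = (-17.7) × (148/5210.6) = -0.5027…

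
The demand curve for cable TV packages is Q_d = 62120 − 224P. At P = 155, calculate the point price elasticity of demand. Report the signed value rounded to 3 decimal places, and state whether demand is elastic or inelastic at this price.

dQ_d/dP = −224. At P = 155, Q_d = 62120 − 224(155) = 27400.
Ed = (dQ_d/dP)·(P/Q_d) = −224 × (155/27400) = -1.26715…
|Ed| = 1.267 > 1, so demand is elastic.

-1.267; elastic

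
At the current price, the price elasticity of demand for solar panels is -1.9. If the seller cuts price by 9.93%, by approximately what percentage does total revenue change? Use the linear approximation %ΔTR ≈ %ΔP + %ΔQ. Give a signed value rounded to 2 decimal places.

%ΔQ ≈ Ed × %ΔP = (-1.9) × (-9.93%) = +18.8670%
%ΔTR ≈ %ΔP + %ΔQ = (-9.93%) + (+18.8670%) = +8.9370%

+8.94%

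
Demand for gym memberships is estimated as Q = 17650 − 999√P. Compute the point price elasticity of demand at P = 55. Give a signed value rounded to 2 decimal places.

-0.36

dQ/dP = −999/(2√P) = -67.3526. At P = 55, Q = 10241.2.
Ed = (dQ/dP)·(P/Q) = (-67.3526) × (55/10241.2) = -0.3617…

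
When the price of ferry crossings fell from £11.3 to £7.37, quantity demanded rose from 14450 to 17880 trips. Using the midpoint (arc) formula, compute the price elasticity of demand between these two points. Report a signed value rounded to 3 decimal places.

%ΔQ = (17880 − 14450) / [(14450 + 17880)/2] = 3430/16165 = 0.212186…
%ΔP = (7.37 − 11.3) / [(11.3 + 7.37)/2] = -3.93/9.335 = -0.420996…
Arc Ed = %ΔQ / %ΔP = (3430/16165) / (-3.93/9.335) = -0.50401…

-0.504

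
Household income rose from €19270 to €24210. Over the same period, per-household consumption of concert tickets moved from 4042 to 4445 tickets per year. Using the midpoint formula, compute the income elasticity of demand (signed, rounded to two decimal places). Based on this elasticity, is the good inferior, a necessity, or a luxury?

0.42; necessity

%ΔQ = (4445 − 4042)/[( 4042 + 4445)/2] = 403/4243.5 = 0.094968…
%ΔIncome = (24210 − 19270)/[( 19270 + 24210)/2] = 4940/21740 = 0.227230…
E_income = (403/4243.5) / (4940/21740) = 0.4179…
0 < E_income < 1 ⇒ normal good, necessity.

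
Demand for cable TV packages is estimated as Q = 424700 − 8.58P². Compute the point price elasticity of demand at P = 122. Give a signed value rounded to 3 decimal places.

dQ/dP = −2·8.58·P = -2093.52. At P = 122, Q = 296995.28.
Ed = (dQ/dP)·(P/Q) = (-2093.52) × (122/296995.28) = -0.85997…

-0.860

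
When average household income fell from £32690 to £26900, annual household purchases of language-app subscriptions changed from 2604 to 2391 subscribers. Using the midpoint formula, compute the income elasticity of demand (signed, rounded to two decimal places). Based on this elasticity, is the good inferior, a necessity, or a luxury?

0.44; necessity

%ΔQ = (2391 − 2604)/[( 2604 + 2391)/2] = -213/2497.5 = -0.085285…
%ΔIncome = (26900 − 32690)/[( 32690 + 26900)/2] = -5790/29795 = -0.194327…
E_income = (-213/2497.5) / (-5790/29795) = 0.4388…
0 < E_income < 1 ⇒ normal good, necessity.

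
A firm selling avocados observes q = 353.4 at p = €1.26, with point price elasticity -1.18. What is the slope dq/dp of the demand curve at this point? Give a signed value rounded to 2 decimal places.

-330.96

Ed = (dq/dp)·(p/q) ⇒ dq/dp = Ed·q/p = (-1.18)·353.4/1.26 = -330.9619…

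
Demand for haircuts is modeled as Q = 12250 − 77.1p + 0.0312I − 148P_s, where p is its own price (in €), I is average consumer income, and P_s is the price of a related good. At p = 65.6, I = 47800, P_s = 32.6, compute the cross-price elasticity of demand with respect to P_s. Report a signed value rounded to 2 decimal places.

At the given values, Q = 12250 − 77.1(65.6) + 0.0312(47800) − 148(32.6) = 3858.8.
∂Q/∂P_s = -148.
E = (-148) × (32.6/3858.8) = -1.2503…

-1.25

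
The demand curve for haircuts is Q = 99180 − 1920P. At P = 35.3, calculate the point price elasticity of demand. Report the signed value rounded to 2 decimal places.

-2.16

dQ/dP = −1920. At P = 35.3, Q = 99180 − 1920(35.3) = 31404.
Ed = (dQ/dP)·(P/Q) = −1920 × (35.3/31404) = -2.1581…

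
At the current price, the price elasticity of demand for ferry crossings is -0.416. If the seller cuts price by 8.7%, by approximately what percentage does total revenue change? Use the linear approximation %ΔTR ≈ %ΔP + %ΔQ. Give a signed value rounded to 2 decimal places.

-5.08%

%ΔQ ≈ Ed × %ΔP = (-0.416) × (-8.7%) = +3.6192%
%ΔTR ≈ %ΔP + %ΔQ = (-8.7%) + (+3.6192%) = -5.0808%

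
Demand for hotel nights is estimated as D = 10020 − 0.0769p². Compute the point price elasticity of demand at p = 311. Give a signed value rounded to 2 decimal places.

dD/dp = −2·0.0769·p = -47.8318. At p = 311, D = 2582.1551.
Ed = (dD/dp)·(p/D) = (-47.8318) × (311/2582.1551) = -5.7609…

-5.76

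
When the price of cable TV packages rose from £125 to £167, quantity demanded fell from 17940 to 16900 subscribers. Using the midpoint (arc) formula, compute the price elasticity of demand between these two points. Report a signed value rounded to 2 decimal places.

%ΔQ = (16900 − 17940) / [(17940 + 16900)/2] = -1040/17420 = -0.059701…
%ΔP = (167 − 125) / [(125 + 167)/2] = 42/146 = 0.287671…
Arc Ed = %ΔQ / %ΔP = (-1040/17420) / (42/146) = -0.2075…

-0.21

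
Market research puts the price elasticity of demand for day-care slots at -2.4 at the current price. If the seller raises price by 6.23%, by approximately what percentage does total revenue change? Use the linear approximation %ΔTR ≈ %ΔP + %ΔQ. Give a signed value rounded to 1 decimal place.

%ΔQ ≈ Ed × %ΔP = (-2.4) × (+6.23%) = -14.9520%
%ΔTR ≈ %ΔP + %ΔQ = (+6.23%) + (-14.9520%) = -8.7220%

-8.7%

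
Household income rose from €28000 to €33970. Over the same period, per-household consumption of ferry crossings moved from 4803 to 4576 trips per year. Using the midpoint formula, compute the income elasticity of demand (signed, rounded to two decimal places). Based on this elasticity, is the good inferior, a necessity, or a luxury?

%ΔQ = (4576 − 4803)/[( 4803 + 4576)/2] = -227/4689.5 = -0.048406…
%ΔIncome = (33970 − 28000)/[( 28000 + 33970)/2] = 5970/30985 = 0.192673…
E_income = (-227/4689.5) / (5970/30985) = -0.2512…
E_income < 0 ⇒ inferior good.

-0.25; inferior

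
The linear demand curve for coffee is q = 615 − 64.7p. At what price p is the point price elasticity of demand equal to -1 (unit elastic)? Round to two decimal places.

Ed = −64.7p/(615 − 64.7p). Set this equal to -1:
64.7p = 1·(615 − 64.7p) ⇒ 64.7p(1 + 1) = 1·615
p = 1·615 / (64.7·2) = 4.7527…

4.75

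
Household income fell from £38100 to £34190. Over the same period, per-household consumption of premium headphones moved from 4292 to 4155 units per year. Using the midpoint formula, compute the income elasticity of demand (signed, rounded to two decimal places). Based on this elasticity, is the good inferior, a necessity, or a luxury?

%ΔQ = (4155 − 4292)/[( 4292 + 4155)/2] = -137/4223.5 = -0.032437…
%ΔIncome = (34190 − 38100)/[( 38100 + 34190)/2] = -3910/36145 = -0.108175…
E_income = (-137/4223.5) / (-3910/36145) = 0.2998…
0 < E_income < 1 ⇒ normal good, necessity.

0.30; necessity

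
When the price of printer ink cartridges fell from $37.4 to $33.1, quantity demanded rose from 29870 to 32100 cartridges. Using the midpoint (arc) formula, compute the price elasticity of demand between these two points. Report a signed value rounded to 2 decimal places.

%ΔQ = (32100 − 29870) / [(29870 + 32100)/2] = 2230/30985 = 0.071970…
%ΔP = (33.1 − 37.4) / [(37.4 + 33.1)/2] = -4.3/35.25 = -0.121985…
Arc Ed = %ΔQ / %ΔP = (2230/30985) / (-4.3/35.25) = -0.5899…

-0.59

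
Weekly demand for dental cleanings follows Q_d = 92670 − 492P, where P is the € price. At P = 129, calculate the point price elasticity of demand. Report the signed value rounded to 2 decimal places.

dQ_d/dP = −492. At P = 129, Q_d = 92670 − 492(129) = 29202.
Ed = (dQ_d/dP)·(P/Q_d) = −492 × (129/29202) = -2.1734…

-2.17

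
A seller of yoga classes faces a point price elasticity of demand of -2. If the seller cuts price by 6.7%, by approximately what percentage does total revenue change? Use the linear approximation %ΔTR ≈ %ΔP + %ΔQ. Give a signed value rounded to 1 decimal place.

%ΔQ ≈ Ed × %ΔP = (-2) × (-6.7%) = +13.4000%
%ΔTR ≈ %ΔP + %ΔQ = (-6.7%) + (+13.4000%) = +6.7000%

+6.7%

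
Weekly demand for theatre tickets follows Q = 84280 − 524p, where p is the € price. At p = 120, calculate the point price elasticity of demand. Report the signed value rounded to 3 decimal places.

dQ/dp = −524. At p = 120, Q = 84280 − 524(120) = 21400.
Ed = (dQ/dp)·(p/Q) = −524 × (120/21400) = -2.93831…

-2.938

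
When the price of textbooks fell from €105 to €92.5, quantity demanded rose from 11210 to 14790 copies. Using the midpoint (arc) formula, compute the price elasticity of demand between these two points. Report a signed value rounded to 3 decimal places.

%ΔQ = (14790 − 11210) / [(11210 + 14790)/2] = 3580/13000 = 0.275384…
%ΔP = (92.5 − 105) / [(105 + 92.5)/2] = -12.5/98.75 = -0.126582…
Arc Ed = %ΔQ / %ΔP = (3580/13000) / (-12.5/98.75) = -2.17553…

-2.176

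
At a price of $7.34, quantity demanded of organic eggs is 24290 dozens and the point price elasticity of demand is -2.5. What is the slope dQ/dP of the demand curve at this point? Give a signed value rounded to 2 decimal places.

-8273.16

Ed = (dQ/dP)·(P/Q) ⇒ dQ/dP = Ed·Q/P = (-2.5)·24290/7.34 = -8273.1607…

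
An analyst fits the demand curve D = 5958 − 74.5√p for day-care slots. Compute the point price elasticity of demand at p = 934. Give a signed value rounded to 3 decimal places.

dD/dp = −74.5/(2√p) = -1.21886. At p = 934, D = 3681.17.
Ed = (dD/dp)·(p/D) = (-1.21886) × (934/3681.17) = -0.30925…

-0.309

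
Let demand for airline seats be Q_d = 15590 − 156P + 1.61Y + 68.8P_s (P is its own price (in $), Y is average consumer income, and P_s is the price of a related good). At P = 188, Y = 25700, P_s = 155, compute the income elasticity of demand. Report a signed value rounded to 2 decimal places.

At the given values, Q_d = 15590 − 156(188) + 1.61(25700) + 68.8(155) = 38303.
∂Q_d/∂Y = 1.61.
E = (1.61) × (25700/38303) = 1.0802…

1.08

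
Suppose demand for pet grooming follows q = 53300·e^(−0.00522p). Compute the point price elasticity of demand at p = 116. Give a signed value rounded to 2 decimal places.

-0.61

dq/dp = −0.00522·q = -151.853. At p = 116, q = 29090.6.
Ed = (dq/dp)·(p/q) = (-151.853) × (116/29090.6) = -0.6055…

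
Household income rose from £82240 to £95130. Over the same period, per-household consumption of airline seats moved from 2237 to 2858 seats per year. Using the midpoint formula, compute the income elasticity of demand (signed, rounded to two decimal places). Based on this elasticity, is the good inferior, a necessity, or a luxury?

%ΔQ = (2858 − 2237)/[( 2237 + 2858)/2] = 621/2547.5 = 0.243768…
%ΔIncome = (95130 − 82240)/[( 82240 + 95130)/2] = 12890/88685 = 0.145345…
E_income = (621/2547.5) / (12890/88685) = 1.6771…
E_income > 1 ⇒ normal good, luxury.

1.68; luxury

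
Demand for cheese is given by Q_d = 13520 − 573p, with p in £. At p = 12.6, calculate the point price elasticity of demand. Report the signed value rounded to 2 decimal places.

-1.15

dQ_d/dp = −573. At p = 12.6, Q_d = 13520 − 573(12.6) = 6300.2.
Ed = (dQ_d/dp)·(p/Q_d) = −573 × (12.6/6300.2) = -1.1459…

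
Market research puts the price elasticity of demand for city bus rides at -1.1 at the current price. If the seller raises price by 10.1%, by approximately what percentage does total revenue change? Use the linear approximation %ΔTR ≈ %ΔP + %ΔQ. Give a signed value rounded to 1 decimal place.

%ΔQ ≈ Ed × %ΔP = (-1.1) × (+10.1%) = -11.1100%
%ΔTR ≈ %ΔP + %ΔQ = (+10.1%) + (-11.1100%) = -1.0100%

-1.0%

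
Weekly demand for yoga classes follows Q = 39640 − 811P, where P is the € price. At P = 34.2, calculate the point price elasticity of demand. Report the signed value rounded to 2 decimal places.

dQ/dP = −811. At P = 34.2, Q = 39640 − 811(34.2) = 11903.8.
Ed = (dQ/dP)·(P/Q) = −811 × (34.2/11903.8) = -2.3300…

-2.33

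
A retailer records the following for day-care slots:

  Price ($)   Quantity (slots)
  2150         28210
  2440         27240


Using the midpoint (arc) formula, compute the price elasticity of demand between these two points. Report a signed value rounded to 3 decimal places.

-0.277

%ΔQ = (27240 − 28210) / [(28210 + 27240)/2] = -970/27725 = -0.034986…
%ΔP = (2440 − 2150) / [(2150 + 2440)/2] = 290/2295 = 0.126361…
Arc Ed = %ΔQ / %ΔP = (-970/27725) / (290/2295) = -0.27687…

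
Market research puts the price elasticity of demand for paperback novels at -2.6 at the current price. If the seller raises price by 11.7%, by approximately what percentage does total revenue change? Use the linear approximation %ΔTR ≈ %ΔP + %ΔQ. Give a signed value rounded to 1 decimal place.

%ΔQ ≈ Ed × %ΔP = (-2.6) × (+11.7%) = -30.4200%
%ΔTR ≈ %ΔP + %ΔQ = (+11.7%) + (-30.4200%) = -18.7200%

-18.7%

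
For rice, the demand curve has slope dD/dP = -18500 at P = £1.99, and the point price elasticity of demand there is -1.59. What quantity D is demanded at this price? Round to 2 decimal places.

23154.09

Ed = (dD/dP)·(P/D) ⇒ D = (dD/dP)·P/Ed = (-18500)·1.99/(-1.59) = 23154.0880…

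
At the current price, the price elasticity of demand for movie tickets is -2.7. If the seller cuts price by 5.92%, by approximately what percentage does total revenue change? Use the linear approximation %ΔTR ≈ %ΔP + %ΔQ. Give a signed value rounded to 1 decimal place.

%ΔQ ≈ Ed × %ΔP = (-2.7) × (-5.92%) = +15.9840%
%ΔTR ≈ %ΔP + %ΔQ = (-5.92%) + (+15.9840%) = +10.0640%

+10.1%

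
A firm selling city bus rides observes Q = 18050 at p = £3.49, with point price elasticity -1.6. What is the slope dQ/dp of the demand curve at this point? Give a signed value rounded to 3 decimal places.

-8275.072

Ed = (dQ/dp)·(p/Q) ⇒ dQ/dp = Ed·Q/p = (-1.6)·18050/3.49 = -8275.07163…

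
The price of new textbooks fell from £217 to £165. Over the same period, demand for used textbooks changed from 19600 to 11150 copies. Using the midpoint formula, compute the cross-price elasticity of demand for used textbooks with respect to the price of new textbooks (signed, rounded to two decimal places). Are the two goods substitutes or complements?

%ΔQ_{used textbooks} = (11150 − 19600)/avg = -8450/15375 = -0.549593…
%ΔP_{new textbooks} = (165 − 217)/avg = -52/191 = -0.272251…
E_cross = (-8450/15375) / (-52/191) = 2.0186…
E_cross > 0 ⇒ the goods are substitutes.

2.02; substitutes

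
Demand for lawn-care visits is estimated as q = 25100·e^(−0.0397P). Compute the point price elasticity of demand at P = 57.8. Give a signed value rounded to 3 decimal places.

dq/dP = −0.0397·q = -100.44. At P = 57.8, q = 2529.97.
Ed = (dq/dP)·(P/q) = (-100.44) × (57.8/2529.97) = -2.29466

-2.295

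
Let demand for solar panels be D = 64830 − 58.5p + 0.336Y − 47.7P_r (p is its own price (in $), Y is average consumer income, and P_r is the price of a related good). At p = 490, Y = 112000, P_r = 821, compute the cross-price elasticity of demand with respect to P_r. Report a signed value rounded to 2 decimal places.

At the given values, D = 64830 − 58.5(490) + 0.336(112000) − 47.7(821) = 34635.3.
∂D/∂P_r = -47.7.
E = (-47.7) × (821/34635.3) = -1.1306…

-1.13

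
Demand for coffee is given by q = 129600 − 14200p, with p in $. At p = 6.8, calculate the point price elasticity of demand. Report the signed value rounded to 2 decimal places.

-2.92

dq/dp = −14200. At p = 6.8, q = 129600 − 14200(6.8) = 33040.
Ed = (dq/dp)·(p/q) = −14200 × (6.8/33040) = -2.9225…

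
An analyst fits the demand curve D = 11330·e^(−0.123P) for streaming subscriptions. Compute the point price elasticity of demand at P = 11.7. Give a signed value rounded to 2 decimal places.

dD/dP = −0.123·D = -330.477. At P = 11.7, D = 2686.81.
Ed = (dD/dP)·(P/D) = (-330.477) × (11.7/2686.81) = -1.4391

-1.44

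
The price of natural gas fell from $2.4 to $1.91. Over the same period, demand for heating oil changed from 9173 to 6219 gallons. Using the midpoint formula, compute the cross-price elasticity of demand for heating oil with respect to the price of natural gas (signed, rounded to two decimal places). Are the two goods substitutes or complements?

%ΔQ_{heating oil} = (6219 − 9173)/avg = -2954/7696 = -0.383835…
%ΔP_{natural gas} = (1.91 − 2.4)/avg = -0.49/2.155 = -0.227378…
E_cross = (-2954/7696) / (-0.49/2.155) = 1.6880…
E_cross > 0 ⇒ the goods are substitutes.

1.69; substitutes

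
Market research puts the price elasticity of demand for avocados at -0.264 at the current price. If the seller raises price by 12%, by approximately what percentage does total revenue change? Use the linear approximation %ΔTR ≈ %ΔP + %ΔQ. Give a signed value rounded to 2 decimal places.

+8.83%

%ΔQ ≈ Ed × %ΔP = (-0.264) × (+12%) = -3.1680%
%ΔTR ≈ %ΔP + %ΔQ = (+12%) + (-3.1680%) = +8.8320%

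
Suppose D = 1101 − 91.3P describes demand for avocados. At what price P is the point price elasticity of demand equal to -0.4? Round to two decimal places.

Ed = −91.3P/(1101 − 91.3P). Set this equal to -0.4:
91.3P = 0.4·(1101 − 91.3P) ⇒ 91.3P(1 + 0.4) = 0.4·1101
P = 0.4·1101 / (91.3·1.4) = 3.4454…

3.45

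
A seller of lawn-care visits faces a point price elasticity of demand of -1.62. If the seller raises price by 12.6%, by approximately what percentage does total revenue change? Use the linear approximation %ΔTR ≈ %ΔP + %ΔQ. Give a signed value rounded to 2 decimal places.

%ΔQ ≈ Ed × %ΔP = (-1.62) × (+12.6%) = -20.4120%
%ΔTR ≈ %ΔP + %ΔQ = (+12.6%) + (-20.4120%) = -7.8120%

-7.81%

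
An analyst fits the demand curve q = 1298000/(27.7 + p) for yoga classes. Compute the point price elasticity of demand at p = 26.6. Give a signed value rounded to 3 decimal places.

dq/dp = −1298000/(27.7 + p)² = -440.225. At p = 26.6, q = 23904.2.
Ed = (dq/dp)·(p/q) = (-440.225) × (26.6/23904.2) = -0.48987…

-0.490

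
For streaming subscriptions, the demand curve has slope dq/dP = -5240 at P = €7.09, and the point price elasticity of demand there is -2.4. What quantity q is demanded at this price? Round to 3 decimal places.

Ed = (dq/dP)·(P/q) ⇒ q = (dq/dP)·P/Ed = (-5240)·7.09/(-2.4) = 15479.83333…

15479.833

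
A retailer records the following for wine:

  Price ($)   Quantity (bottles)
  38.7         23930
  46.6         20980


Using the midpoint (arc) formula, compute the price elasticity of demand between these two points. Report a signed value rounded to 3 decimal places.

-0.709

%ΔQ = (20980 − 23930) / [(23930 + 20980)/2] = -2950/22455 = -0.131373…
%ΔP = (46.6 − 38.7) / [(38.7 + 46.6)/2] = 7.9/42.65 = 0.185228…
Arc Ed = %ΔQ / %ΔP = (-2950/22455) / (7.9/42.65) = -0.70925…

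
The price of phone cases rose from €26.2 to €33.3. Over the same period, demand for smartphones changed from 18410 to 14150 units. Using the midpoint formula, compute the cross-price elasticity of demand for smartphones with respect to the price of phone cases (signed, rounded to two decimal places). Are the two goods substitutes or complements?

%ΔQ_{smartphones} = (14150 − 18410)/avg = -4260/16280 = -0.261670…
%ΔP_{phone cases} = (33.3 − 26.2)/avg = 7.1/29.75 = 0.238655…
E_cross = (-4260/16280) / (7.1/29.75) = -1.0964…
E_cross < 0 ⇒ the goods are complements.

-1.10; complements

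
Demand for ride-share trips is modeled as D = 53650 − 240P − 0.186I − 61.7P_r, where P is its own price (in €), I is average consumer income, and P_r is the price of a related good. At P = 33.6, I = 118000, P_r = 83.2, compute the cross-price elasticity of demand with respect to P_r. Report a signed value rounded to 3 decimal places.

-0.277

At the given values, D = 53650 − 240(33.6) − 0.186(118000) − 61.7(83.2) = 18504.56.
∂D/∂P_r = -61.7.
E = (-61.7) × (83.2/18504.56) = -0.27741…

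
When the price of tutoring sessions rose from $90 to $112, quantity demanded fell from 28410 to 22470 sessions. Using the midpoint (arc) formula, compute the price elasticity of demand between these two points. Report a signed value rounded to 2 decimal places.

%ΔQ = (22470 − 28410) / [(28410 + 22470)/2] = -5940/25440 = -0.233490…
%ΔP = (112 − 90) / [(90 + 112)/2] = 22/101 = 0.217821…
Arc Ed = %ΔQ / %ΔP = (-5940/25440) / (22/101) = -1.0719…

-1.07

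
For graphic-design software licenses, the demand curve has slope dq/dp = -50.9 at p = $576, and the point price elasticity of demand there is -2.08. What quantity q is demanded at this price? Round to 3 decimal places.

14095.385

Ed = (dq/dp)·(p/q) ⇒ q = (dq/dp)·p/Ed = (-50.9)·576/(-2.08) = 14095.38461…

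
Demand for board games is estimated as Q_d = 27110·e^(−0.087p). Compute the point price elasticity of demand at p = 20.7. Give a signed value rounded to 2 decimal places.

dQ_d/dp = −0.087·Q_d = -389.518. At p = 20.7, Q_d = 4477.22.
Ed = (dQ_d/dp)·(p/Q_d) = (-389.518) × (20.7/4477.22) = -1.8009

-1.80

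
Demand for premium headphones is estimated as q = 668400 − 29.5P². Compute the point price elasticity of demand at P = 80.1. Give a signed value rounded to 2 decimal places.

-0.79

dq/dP = −2·29.5·P = -4725.9. At P = 80.1, q = 479127.705.
Ed = (dq/dP)·(P/q) = (-4725.9) × (80.1/479127.705) = -0.7900…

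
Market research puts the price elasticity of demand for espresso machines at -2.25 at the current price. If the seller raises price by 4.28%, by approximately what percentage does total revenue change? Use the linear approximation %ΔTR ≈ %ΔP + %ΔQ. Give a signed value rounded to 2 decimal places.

-5.35%

%ΔQ ≈ Ed × %ΔP = (-2.25) × (+4.28%) = -9.6300%
%ΔTR ≈ %ΔP + %ΔQ = (+4.28%) + (-9.6300%) = -5.3500%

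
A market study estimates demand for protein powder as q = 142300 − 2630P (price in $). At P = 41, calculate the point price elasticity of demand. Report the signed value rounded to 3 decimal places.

dq/dP = −2630. At P = 41, q = 142300 − 2630(41) = 34470.
Ed = (dq/dP)·(P/q) = −2630 × (41/34470) = -3.12822…

-3.128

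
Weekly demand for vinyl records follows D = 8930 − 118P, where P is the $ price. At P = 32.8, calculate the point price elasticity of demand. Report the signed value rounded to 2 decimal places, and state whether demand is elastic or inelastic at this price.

dD/dP = −118. At P = 32.8, D = 8930 − 118(32.8) = 5059.6.
Ed = (dD/dP)·(P/D) = −118 × (32.8/5059.6) = -0.7649…
|Ed| = 0.76 < 1, so demand is inelastic.

-0.76; inelastic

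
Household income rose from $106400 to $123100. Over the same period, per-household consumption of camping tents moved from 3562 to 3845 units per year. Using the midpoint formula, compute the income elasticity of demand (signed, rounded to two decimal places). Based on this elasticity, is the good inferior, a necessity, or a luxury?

0.53; necessity

%ΔQ = (3845 − 3562)/[( 3562 + 3845)/2] = 283/3703.5 = 0.076414…
%ΔIncome = (123100 − 106400)/[( 106400 + 123100)/2] = 16700/114750 = 0.145533…
E_income = (283/3703.5) / (16700/114750) = 0.5250…
0 < E_income < 1 ⇒ normal good, necessity.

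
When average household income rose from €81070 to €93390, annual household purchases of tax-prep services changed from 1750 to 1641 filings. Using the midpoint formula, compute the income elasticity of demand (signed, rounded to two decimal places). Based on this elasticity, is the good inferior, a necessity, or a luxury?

-0.46; inferior

%ΔQ = (1641 − 1750)/[( 1750 + 1641)/2] = -109/1695.5 = -0.064287…
%ΔIncome = (93390 − 81070)/[( 81070 + 93390)/2] = 12320/87230 = 0.141235…
E_income = (-109/1695.5) / (12320/87230) = -0.4551…
E_income < 0 ⇒ inferior good.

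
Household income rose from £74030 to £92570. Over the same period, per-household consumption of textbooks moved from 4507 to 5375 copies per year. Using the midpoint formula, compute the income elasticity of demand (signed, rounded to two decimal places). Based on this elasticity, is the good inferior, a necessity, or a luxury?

0.79; necessity

%ΔQ = (5375 − 4507)/[( 4507 + 5375)/2] = 868/4941 = 0.175672…
%ΔIncome = (92570 − 74030)/[( 74030 + 92570)/2] = 18540/83300 = 0.222569…
E_income = (868/4941) / (18540/83300) = 0.7892…
0 < E_income < 1 ⇒ normal good, necessity.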